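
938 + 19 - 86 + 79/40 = 34919/40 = 872.98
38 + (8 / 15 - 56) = -262 / 15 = -17.47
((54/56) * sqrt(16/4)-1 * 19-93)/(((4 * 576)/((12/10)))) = -1541/26880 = -0.06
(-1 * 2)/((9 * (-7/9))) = 2/7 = 0.29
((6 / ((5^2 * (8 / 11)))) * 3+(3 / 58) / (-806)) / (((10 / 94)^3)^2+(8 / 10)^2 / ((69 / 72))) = 143415163979479923 / 96750307575198914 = 1.48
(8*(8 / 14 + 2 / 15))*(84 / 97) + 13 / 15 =1673 / 291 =5.75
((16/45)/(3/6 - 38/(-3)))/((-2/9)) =-48/395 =-0.12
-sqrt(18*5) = -3*sqrt(10) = -9.49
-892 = -892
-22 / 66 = -1 / 3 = -0.33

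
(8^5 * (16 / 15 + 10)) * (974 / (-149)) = -5298061312 / 2235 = -2370497.23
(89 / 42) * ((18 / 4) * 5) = 47.68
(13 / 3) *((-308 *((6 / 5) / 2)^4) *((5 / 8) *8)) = -108108 / 125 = -864.86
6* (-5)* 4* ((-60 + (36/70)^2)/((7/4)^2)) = 28099584/12005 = 2340.66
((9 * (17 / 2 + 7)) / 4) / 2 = 279 / 16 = 17.44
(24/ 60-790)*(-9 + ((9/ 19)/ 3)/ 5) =3363696/ 475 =7081.47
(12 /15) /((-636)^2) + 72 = 36404641 /505620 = 72.00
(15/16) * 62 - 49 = 73/8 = 9.12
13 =13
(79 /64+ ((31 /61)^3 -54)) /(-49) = 764608213 /711812416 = 1.07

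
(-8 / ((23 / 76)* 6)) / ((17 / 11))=-3344 / 1173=-2.85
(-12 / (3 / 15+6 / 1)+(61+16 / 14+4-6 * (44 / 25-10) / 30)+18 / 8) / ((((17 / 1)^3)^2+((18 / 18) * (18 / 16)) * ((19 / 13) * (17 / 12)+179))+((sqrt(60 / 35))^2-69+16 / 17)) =13064517544 / 4630287935585625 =0.00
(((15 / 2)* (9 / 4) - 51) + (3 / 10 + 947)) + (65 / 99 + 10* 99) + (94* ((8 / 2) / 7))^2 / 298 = 55323426553 / 28911960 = 1913.51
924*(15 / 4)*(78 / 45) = 6006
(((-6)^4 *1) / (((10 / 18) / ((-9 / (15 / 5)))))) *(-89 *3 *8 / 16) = 4671432 / 5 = 934286.40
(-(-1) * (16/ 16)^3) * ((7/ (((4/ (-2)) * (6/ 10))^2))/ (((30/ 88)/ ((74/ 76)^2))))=527065/ 38988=13.52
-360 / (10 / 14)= -504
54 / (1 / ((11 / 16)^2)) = 3267 / 128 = 25.52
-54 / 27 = -2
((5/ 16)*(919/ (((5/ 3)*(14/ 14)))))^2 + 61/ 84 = 159625933/ 5376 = 29692.32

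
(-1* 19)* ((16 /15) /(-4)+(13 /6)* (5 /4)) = -46.39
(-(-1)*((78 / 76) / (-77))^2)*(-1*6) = -4563 / 4280738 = -0.00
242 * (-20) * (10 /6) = -24200 /3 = -8066.67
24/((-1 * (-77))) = 24/77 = 0.31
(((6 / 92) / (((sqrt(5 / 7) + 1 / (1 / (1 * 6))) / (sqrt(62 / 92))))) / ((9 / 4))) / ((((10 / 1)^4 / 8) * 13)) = -sqrt(49910) / 6369821250 + 7 * sqrt(1426) / 1061636875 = 0.00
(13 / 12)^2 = 169 / 144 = 1.17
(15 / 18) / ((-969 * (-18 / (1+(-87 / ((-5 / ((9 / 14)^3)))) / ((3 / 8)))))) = 5714 / 8973909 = 0.00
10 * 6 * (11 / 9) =220 / 3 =73.33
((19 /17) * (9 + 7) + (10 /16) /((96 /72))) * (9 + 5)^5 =167784281 /17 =9869663.59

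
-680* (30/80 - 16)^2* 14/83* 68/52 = -158046875/4316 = -36618.83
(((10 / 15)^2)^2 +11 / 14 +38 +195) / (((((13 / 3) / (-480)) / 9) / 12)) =-254723520 / 91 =-2799159.56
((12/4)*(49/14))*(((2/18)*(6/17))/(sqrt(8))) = 7*sqrt(2)/68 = 0.15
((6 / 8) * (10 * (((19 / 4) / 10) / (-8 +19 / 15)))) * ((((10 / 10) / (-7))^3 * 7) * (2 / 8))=855 / 316736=0.00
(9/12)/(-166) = -0.00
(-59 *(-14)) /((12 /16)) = 3304 /3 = 1101.33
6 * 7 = 42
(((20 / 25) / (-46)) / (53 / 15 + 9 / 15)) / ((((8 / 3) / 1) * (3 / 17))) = -51 / 5704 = -0.01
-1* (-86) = 86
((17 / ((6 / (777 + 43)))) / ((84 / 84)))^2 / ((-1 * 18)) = -24290450 / 81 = -299882.10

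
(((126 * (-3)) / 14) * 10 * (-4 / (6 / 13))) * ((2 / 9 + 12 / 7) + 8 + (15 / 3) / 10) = 170950 / 7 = 24421.43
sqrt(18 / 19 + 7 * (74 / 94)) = sqrt(5149931) / 893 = 2.54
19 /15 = 1.27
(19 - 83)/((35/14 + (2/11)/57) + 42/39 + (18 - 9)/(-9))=-1043328/42061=-24.81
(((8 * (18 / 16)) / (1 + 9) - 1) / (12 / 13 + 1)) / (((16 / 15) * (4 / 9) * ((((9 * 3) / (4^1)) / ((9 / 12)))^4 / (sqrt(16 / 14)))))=-13 * sqrt(14) / 2721600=-0.00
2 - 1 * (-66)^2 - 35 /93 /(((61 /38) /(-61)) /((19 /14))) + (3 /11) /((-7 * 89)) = -2762561080 /637329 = -4334.59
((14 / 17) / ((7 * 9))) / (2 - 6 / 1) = -1 / 306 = -0.00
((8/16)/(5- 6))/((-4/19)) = 19/8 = 2.38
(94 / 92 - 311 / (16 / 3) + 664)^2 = 49849046361 / 135424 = 368096.10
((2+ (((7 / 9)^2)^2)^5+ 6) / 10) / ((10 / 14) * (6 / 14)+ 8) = 4769714680998899078041 / 49481698418361700220070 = 0.10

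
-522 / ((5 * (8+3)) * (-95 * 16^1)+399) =18 / 2869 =0.01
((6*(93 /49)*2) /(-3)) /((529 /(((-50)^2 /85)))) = -186000 /440657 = -0.42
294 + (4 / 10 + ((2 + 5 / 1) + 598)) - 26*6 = 3717 / 5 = 743.40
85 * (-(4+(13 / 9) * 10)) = -14110 / 9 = -1567.78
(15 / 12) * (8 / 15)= 2 / 3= 0.67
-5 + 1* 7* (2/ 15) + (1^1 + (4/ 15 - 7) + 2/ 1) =-39/ 5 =-7.80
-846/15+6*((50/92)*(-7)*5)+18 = -17541/115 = -152.53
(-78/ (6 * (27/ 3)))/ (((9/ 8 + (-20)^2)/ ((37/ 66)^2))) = -35594/ 31451409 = -0.00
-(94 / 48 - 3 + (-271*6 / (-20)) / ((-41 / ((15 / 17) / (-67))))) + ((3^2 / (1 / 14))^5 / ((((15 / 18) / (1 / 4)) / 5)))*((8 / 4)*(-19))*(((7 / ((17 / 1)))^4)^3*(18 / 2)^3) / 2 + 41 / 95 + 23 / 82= -57199877731174557891080142050627 / 3649056291327949904760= -15675252219.90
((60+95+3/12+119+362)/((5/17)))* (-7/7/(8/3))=-25959/32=-811.22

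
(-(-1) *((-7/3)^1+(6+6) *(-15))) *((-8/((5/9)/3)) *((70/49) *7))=78768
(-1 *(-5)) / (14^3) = 5 / 2744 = 0.00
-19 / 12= -1.58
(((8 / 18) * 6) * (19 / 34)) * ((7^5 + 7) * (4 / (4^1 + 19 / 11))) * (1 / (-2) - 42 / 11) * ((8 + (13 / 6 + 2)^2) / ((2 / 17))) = -3958411930 / 243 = -16289761.03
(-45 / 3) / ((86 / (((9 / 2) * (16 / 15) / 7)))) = -36 / 301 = -0.12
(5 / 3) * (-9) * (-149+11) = 2070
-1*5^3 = -125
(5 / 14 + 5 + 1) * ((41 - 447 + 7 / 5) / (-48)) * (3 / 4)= 25721 / 640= 40.19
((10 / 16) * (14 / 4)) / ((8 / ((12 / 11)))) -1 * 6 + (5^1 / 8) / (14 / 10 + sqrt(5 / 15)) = -110877 / 21472 -125 * sqrt(3) / 976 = -5.39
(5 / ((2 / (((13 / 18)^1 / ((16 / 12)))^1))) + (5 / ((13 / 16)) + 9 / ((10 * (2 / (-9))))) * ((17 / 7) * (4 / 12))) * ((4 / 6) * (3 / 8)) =22257 / 29120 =0.76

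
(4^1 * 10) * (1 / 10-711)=-28436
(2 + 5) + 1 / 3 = 22 / 3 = 7.33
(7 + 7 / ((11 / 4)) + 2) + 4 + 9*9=1062 / 11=96.55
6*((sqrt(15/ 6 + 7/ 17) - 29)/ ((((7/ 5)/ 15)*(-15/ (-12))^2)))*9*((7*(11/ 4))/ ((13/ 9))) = -1860408/ 13 + 96228*sqrt(374)/ 221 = -134687.67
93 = 93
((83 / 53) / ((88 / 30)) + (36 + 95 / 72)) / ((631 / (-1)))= -1588931 / 26486856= -0.06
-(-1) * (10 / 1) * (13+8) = 210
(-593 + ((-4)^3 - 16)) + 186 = -487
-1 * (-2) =2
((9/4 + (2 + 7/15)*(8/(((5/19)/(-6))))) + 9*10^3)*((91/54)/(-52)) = -5986631/21600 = -277.16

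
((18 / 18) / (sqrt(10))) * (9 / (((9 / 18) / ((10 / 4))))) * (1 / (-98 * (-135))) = sqrt(10) / 2940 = 0.00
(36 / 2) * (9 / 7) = 162 / 7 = 23.14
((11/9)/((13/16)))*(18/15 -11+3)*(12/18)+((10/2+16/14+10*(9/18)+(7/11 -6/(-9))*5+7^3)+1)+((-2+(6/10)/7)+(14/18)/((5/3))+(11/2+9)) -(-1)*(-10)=19345441/54054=357.89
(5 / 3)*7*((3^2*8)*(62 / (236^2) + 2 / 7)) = 838695 / 3481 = 240.94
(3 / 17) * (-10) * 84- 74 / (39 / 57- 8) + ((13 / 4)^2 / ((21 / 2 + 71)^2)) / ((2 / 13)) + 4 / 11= -761029115091 / 5524864136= -137.75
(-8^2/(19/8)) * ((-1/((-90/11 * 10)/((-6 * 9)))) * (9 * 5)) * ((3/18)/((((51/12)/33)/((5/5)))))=1035.73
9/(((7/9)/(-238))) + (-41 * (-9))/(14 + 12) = -71235/26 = -2739.81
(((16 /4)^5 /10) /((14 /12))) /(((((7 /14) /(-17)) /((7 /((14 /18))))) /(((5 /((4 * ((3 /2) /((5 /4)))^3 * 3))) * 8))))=-1088000 /21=-51809.52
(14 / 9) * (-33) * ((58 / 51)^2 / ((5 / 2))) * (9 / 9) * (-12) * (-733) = -3037880384 / 13005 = -233593.26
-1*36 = -36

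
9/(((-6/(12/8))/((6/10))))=-1.35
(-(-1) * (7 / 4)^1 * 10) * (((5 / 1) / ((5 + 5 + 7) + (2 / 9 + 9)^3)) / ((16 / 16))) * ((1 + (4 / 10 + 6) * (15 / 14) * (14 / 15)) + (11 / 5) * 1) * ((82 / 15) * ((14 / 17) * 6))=28.31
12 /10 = 6 /5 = 1.20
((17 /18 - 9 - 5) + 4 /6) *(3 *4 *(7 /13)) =-3122 /39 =-80.05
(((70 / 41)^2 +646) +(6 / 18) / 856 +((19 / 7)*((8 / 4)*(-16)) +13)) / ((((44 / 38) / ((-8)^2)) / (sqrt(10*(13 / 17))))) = 1320645175732*sqrt(2210) / 706337709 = 87896.16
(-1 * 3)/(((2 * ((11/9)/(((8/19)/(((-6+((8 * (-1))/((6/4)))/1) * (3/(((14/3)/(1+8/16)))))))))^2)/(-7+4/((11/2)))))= 1298304/138861899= 0.01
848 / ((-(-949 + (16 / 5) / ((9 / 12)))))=0.90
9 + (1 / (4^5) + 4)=13313 / 1024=13.00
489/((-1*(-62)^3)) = 489/238328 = 0.00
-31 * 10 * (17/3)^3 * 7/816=-313565/648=-483.90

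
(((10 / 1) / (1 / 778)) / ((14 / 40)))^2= 24211360000 / 49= 494109387.76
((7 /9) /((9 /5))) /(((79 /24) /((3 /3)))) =0.13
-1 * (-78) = 78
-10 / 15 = -2 / 3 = -0.67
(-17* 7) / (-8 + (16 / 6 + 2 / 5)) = 1785 / 74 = 24.12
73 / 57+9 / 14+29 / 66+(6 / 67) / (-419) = 97039583 / 41070799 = 2.36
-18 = -18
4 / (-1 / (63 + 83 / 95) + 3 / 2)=24272 / 9007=2.69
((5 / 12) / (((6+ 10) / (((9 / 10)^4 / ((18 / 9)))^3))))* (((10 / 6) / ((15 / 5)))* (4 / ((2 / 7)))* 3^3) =1977006755367 / 10240000000000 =0.19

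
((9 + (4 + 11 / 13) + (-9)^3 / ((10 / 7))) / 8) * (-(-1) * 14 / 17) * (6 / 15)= -451773 / 22100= -20.44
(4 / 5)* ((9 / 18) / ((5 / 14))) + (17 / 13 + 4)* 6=10714 / 325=32.97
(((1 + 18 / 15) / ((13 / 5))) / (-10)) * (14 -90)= 418 / 65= 6.43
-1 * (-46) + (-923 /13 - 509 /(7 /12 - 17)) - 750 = -146567 /197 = -743.99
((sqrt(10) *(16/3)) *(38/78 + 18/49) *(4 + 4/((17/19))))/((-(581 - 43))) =-209024 *sqrt(10)/2913001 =-0.23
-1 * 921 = -921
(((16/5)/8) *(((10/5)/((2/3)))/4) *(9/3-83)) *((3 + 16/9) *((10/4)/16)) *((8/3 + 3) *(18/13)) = -3655/26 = -140.58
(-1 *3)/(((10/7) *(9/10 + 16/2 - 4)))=-3/7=-0.43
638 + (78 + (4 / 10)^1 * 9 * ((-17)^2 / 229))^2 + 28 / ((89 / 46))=871125336566 / 116681225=7465.86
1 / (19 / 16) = 16 / 19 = 0.84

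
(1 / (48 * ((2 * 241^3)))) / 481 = 1 / 646349529696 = 0.00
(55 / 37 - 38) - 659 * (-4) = 96181 / 37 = 2599.49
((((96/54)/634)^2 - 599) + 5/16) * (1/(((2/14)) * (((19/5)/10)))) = -13644629877725/1237220568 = -11028.45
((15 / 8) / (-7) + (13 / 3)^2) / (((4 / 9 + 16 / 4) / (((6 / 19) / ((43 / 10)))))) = 1473 / 4816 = 0.31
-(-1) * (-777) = -777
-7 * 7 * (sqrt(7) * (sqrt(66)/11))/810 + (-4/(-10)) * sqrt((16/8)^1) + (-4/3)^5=-1024/243-49 * sqrt(462)/8910 + 2 * sqrt(2)/5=-3.77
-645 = -645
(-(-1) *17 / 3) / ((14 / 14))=17 / 3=5.67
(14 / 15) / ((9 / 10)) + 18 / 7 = 682 / 189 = 3.61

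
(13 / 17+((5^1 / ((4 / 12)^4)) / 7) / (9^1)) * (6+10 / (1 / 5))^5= 67346628608 / 17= 3961566388.71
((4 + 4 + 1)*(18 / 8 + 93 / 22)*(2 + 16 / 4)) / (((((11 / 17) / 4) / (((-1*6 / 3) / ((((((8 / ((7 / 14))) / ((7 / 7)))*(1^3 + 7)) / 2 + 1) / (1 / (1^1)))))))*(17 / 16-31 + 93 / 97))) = 162419904 / 70745675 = 2.30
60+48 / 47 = 2868 / 47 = 61.02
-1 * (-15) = 15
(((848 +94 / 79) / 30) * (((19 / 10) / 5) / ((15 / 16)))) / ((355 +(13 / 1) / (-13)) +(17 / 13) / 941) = 364739128 / 11253599375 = 0.03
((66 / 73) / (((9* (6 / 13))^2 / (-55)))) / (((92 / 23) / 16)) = -11.53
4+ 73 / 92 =4.79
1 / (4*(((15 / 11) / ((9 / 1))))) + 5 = 133 / 20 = 6.65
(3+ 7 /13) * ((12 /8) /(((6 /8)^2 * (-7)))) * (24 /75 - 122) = 28704 /175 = 164.02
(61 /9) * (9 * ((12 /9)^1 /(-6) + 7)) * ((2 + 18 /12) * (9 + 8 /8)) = 130235 /9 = 14470.56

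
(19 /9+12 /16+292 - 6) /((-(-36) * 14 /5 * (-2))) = -51995 /36288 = -1.43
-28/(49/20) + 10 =-10/7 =-1.43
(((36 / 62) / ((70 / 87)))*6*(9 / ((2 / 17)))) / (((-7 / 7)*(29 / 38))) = -470934 / 1085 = -434.04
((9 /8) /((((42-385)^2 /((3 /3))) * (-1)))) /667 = -9 /627775064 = -0.00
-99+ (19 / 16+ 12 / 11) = -17023 / 176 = -96.72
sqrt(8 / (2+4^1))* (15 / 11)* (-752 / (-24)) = 940* sqrt(3) / 33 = 49.34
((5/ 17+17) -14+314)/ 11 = 5394/ 187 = 28.84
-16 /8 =-2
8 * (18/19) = 144/19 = 7.58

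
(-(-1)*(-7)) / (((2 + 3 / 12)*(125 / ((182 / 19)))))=-5096 / 21375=-0.24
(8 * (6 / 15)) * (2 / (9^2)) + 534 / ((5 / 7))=747.68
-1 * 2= -2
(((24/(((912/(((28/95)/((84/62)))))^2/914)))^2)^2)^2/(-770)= -1383938215451140817197352119533663674079286081/180932285412374947541814168752622577166970637790210615700000000000000000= -0.00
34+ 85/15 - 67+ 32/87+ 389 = 10499/29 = 362.03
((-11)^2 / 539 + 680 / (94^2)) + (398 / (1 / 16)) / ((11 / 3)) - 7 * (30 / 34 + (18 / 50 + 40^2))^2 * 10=-7719698004519636501 / 43012267375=-179476658.07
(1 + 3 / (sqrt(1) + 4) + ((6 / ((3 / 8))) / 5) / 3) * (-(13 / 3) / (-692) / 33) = 26 / 51381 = 0.00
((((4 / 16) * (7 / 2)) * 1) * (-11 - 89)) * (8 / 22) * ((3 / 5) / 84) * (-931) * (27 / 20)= 25137 / 88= 285.65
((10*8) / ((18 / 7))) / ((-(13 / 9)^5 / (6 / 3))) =-3674160 / 371293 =-9.90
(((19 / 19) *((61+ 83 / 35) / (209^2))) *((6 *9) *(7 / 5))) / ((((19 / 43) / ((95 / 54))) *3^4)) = 95374 / 17690805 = 0.01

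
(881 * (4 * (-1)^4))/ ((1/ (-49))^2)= 8461124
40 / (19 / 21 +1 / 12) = 3360 / 83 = 40.48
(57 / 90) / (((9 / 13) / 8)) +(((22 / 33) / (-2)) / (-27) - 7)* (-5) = 17114 / 405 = 42.26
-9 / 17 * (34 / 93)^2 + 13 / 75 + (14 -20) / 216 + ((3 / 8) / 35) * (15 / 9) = 1121899 / 12108600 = 0.09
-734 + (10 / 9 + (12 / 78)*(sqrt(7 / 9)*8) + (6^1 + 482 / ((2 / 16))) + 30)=16*sqrt(7) / 39 + 28432 / 9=3160.20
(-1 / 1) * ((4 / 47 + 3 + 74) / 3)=-3623 / 141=-25.70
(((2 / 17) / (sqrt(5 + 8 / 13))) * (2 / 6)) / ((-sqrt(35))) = -2 * sqrt(33215) / 130305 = -0.00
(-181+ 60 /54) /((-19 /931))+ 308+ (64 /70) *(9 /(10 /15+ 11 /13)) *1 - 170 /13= 2202209729 /241605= 9114.92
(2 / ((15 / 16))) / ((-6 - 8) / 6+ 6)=32 / 55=0.58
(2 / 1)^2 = 4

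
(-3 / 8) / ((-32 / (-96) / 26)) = -29.25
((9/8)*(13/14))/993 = 39/37072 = 0.00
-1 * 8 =-8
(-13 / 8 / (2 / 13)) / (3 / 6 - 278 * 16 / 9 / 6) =0.13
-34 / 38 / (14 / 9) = -153 / 266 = -0.58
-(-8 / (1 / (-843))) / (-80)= 843 / 10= 84.30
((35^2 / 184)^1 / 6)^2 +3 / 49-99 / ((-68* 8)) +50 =52260631529 / 1015273728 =51.47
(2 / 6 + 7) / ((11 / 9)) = 6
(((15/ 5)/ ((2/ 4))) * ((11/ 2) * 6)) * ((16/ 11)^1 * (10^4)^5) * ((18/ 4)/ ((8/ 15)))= 243000000000000000000000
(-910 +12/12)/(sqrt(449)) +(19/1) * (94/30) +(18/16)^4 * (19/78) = 95724223/1597440 - 909 * sqrt(449)/449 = 17.03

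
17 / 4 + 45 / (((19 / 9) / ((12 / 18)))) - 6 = 947 / 76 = 12.46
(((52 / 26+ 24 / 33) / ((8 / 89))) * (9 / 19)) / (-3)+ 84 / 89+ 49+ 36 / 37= 46.13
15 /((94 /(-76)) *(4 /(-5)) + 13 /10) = 190 /29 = 6.55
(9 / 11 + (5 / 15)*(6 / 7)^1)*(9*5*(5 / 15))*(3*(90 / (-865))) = -5.17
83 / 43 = 1.93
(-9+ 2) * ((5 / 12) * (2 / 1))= -35 / 6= -5.83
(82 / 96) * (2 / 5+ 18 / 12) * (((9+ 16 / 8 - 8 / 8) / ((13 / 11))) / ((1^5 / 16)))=8569 / 39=219.72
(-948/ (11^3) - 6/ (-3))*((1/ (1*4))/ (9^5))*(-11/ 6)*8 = -0.00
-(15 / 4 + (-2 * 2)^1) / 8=1 / 32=0.03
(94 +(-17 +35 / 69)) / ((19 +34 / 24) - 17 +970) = 21392 / 268663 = 0.08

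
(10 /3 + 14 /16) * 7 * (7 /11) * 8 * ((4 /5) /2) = 9898 /165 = 59.99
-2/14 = -1/7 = -0.14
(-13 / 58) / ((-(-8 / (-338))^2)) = 371293 / 928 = 400.10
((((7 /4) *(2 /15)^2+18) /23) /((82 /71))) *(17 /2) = 4896799 /848700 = 5.77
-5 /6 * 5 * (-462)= 1925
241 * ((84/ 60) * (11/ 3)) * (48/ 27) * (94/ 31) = 27909728/ 4185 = 6668.99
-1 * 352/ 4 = -88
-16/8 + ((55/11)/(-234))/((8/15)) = -2.04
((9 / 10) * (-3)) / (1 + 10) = -27 / 110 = -0.25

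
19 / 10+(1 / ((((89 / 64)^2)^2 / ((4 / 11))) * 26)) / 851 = 1.90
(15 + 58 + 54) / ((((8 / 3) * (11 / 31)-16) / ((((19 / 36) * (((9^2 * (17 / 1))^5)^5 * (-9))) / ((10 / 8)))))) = 667403956465500888312533601289988483176287142747040011408178790366084426755197496313 / 7000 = 95343422352214412616076230000000000000000000000000000000000000000000000000000000.00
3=3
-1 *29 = -29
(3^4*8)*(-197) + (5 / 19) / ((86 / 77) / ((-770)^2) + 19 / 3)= -1051939108981506 / 8240423101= -127655.96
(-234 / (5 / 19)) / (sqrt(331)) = -4446* sqrt(331) / 1655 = -48.87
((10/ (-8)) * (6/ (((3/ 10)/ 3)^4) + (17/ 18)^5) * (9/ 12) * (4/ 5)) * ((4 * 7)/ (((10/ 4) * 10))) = -793628498999/ 15746400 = -50400.63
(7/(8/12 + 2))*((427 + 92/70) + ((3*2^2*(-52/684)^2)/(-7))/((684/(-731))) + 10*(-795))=-109695724547/5555790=-19744.40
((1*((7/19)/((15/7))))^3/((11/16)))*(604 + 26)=26353376/5658675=4.66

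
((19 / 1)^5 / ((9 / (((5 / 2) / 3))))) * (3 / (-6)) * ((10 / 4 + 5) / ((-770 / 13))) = 160946435 / 11088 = 14515.37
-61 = -61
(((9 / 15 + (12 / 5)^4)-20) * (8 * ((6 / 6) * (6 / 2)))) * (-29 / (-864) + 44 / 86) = 34883161 / 193500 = 180.27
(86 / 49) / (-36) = -43 / 882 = -0.05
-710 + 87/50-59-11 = -38913/50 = -778.26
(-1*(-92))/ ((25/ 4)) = 368/ 25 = 14.72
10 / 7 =1.43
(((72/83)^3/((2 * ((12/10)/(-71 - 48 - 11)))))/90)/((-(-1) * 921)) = -74880/175538609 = -0.00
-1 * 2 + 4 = 2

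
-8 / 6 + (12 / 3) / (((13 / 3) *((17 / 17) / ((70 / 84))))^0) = 8 / 3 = 2.67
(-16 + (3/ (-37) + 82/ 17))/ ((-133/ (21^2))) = 446103/ 11951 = 37.33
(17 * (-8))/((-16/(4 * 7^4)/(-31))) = -2530654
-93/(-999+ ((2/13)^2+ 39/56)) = 880152/9447721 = 0.09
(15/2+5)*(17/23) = 425/46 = 9.24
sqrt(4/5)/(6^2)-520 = -520 + sqrt(5)/90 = -519.98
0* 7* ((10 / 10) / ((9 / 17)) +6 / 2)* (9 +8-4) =0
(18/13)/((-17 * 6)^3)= -1/766428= -0.00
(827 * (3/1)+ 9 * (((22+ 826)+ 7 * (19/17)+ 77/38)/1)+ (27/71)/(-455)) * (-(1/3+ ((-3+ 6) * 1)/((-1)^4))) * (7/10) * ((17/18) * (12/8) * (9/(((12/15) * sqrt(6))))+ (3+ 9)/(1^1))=-425796986766/1490645-70966164461 * sqrt(6)/1122368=-440524.83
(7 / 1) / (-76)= -7 / 76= -0.09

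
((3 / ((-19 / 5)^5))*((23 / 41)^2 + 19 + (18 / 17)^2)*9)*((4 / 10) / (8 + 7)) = -0.02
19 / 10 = 1.90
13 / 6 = 2.17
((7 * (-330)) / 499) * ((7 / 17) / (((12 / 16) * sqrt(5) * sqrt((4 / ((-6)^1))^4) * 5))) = -9702 * sqrt(5) / 42415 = -0.51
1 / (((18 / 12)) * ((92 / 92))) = 2 / 3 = 0.67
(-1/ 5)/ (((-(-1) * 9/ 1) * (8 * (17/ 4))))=-1/ 1530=-0.00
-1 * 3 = -3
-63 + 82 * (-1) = -145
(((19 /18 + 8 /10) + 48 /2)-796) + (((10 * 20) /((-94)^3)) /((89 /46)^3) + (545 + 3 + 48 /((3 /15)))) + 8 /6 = 126402358927049 /6587279683830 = 19.19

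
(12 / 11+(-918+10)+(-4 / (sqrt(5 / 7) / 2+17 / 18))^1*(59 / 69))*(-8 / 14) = 746200816 / 1432739 - 25488*sqrt(35) / 130249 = 519.66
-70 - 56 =-126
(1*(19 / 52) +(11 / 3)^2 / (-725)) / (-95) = -0.00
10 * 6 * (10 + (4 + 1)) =900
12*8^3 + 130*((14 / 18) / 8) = 221639 / 36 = 6156.64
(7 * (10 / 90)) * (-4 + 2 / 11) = -98 / 33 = -2.97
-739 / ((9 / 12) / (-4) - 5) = 11824 / 83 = 142.46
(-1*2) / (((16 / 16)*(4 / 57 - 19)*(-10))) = -57 / 5395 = -0.01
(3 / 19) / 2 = 3 / 38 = 0.08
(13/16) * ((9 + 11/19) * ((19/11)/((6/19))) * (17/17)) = 22477/528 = 42.57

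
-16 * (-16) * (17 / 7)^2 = 73984 / 49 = 1509.88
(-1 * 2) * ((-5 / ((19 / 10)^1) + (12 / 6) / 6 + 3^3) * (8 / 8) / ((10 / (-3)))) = 1408 / 95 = 14.82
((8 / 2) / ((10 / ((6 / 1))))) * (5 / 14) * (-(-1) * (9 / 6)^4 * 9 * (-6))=-6561 / 28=-234.32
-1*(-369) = 369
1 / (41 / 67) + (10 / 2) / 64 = 4493 / 2624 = 1.71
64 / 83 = 0.77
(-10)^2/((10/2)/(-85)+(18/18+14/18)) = 58.17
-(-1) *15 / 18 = 5 / 6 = 0.83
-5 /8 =-0.62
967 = 967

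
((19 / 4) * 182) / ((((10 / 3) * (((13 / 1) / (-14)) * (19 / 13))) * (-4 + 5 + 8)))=-637 / 30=-21.23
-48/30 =-8/5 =-1.60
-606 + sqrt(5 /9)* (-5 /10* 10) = -606 - 5* sqrt(5) /3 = -609.73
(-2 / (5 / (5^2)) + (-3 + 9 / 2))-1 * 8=-16.50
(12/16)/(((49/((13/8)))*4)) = 39/6272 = 0.01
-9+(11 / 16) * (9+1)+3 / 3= -9 / 8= -1.12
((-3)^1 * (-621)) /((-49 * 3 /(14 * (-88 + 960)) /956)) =-1035370944 /7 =-147910134.86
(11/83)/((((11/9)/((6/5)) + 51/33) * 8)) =3267/505636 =0.01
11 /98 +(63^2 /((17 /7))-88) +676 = 3702529 /1666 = 2222.41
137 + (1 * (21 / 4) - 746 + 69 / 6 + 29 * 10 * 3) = 1111 / 4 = 277.75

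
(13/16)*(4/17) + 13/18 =559/612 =0.91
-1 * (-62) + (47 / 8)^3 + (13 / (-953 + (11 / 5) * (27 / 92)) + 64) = 73741640045 / 224298496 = 328.77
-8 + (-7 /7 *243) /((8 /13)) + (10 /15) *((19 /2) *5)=-8909 /24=-371.21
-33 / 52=-0.63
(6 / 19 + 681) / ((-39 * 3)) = -4315 / 741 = -5.82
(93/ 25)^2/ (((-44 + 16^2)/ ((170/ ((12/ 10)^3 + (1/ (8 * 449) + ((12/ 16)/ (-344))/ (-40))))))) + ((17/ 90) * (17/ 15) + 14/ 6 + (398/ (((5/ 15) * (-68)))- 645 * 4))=-98886095947614788/ 38200743443925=-2588.59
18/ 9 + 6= 8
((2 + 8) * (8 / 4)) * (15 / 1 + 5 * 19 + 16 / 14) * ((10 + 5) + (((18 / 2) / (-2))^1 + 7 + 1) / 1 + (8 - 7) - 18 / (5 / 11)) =-312756 / 7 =-44679.43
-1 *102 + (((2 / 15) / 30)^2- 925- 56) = -54826874 / 50625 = -1083.00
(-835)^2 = 697225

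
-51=-51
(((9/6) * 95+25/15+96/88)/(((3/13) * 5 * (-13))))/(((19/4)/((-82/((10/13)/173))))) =1768015366/47025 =37597.35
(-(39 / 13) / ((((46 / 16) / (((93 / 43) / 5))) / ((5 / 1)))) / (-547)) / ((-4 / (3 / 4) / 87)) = -72819 / 1081966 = -0.07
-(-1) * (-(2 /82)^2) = -1 /1681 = -0.00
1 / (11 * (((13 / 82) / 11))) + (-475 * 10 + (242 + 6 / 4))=-4500.19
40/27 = 1.48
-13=-13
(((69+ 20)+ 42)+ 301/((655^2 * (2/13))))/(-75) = -112408463/64353750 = -1.75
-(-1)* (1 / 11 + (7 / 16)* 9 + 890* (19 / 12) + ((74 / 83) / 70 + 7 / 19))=41195795629 / 29142960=1413.58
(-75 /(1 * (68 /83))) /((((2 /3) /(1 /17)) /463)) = -8646525 /2312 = -3739.85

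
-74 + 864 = 790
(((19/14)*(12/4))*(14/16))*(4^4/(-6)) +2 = -150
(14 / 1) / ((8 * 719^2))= 7 / 2067844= 0.00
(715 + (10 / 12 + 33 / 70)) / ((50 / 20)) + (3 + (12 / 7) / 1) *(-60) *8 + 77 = -997151 / 525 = -1899.34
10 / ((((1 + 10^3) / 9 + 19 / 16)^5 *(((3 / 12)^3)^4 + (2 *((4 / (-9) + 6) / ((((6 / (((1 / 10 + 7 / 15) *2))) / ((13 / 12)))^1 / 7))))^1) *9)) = 280476268308914503680 / 72107768125531668146078477454961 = 0.00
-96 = -96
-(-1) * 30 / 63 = 10 / 21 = 0.48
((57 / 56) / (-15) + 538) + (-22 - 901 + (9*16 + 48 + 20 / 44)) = -192.61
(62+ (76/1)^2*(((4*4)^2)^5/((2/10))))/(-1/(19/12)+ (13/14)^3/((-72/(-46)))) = -59598760030526600356032/225319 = -264508363833172525.87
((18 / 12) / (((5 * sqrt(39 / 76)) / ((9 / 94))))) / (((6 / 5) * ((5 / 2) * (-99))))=-sqrt(741) / 201630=-0.00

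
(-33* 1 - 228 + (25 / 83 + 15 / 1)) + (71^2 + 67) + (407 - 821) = 369209 / 83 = 4448.30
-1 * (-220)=220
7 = 7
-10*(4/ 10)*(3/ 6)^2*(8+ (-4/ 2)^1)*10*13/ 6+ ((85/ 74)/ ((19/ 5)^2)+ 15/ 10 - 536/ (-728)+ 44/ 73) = -11276007101/ 88730551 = -127.08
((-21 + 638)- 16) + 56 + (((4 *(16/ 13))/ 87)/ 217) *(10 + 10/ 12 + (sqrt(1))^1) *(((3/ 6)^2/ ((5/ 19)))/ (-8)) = 2418681736/ 3681405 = 657.00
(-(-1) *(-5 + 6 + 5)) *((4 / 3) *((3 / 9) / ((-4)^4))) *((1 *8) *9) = 3 / 4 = 0.75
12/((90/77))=154/15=10.27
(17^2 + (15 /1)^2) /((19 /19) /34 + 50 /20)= 203.21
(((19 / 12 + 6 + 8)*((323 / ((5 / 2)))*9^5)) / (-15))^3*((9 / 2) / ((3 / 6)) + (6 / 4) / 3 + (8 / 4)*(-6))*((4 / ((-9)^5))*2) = -1053974133672455885769 / 6250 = -168635861387592941.72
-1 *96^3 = -884736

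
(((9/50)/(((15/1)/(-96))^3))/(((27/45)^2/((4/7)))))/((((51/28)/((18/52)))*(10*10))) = -98304/690625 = -0.14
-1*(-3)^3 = 27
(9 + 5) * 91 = 1274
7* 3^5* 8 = 13608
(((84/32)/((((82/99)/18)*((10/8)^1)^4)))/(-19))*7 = -4191264/486875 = -8.61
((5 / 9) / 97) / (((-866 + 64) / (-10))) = 25 / 350073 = 0.00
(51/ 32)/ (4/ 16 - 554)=-51/ 17720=-0.00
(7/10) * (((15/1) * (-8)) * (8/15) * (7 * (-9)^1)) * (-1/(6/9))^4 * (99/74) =3536379/185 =19115.56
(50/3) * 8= 400/3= 133.33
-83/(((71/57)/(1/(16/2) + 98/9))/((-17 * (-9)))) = -63778611/568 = -112286.29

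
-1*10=-10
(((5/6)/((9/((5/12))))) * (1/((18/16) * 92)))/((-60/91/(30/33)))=-2275/4426488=-0.00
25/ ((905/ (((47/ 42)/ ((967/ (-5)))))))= -1175/ 7351134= -0.00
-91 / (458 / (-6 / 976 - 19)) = 844025 / 223504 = 3.78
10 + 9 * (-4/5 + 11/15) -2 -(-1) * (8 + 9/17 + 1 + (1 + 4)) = 1864/85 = 21.93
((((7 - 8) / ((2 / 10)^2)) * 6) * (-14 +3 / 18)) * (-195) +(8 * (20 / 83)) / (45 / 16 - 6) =-1712780185 / 4233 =-404625.60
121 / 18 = 6.72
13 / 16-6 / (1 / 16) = -1523 / 16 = -95.19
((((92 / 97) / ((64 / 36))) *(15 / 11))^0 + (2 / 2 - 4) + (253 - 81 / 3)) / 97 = 224 / 97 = 2.31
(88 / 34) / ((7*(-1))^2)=44 / 833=0.05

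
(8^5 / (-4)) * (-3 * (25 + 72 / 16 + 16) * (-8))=-8945664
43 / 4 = 10.75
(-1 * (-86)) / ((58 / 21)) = 903 / 29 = 31.14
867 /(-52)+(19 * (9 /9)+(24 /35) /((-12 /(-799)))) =87331 /1820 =47.98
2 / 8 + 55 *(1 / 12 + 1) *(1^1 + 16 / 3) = 6797 / 18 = 377.61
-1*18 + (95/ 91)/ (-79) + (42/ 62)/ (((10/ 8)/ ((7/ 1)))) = -15844903/ 1114295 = -14.22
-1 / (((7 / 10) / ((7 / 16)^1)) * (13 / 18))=-45 / 52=-0.87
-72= -72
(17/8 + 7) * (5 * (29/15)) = 2117/24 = 88.21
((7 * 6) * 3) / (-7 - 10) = -126 / 17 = -7.41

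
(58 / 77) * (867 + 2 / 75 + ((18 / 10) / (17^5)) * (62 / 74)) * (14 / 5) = 396276245054048 / 216705674625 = 1828.64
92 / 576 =23 / 144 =0.16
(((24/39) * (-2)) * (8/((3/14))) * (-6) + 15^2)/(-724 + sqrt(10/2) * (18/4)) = -18850064/27251887 - 117162 * sqrt(5)/27251887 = -0.70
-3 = -3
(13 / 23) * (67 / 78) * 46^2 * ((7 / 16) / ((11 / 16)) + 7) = 86296 / 11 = 7845.09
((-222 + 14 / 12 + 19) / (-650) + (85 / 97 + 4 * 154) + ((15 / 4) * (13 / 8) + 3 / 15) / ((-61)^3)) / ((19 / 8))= 423967380596011 / 1631471333700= 259.87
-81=-81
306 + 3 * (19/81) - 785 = -12914/27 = -478.30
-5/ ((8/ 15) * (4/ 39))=-2925/ 32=-91.41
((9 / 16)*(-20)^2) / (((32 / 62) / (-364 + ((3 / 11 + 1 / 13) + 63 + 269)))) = -13797.57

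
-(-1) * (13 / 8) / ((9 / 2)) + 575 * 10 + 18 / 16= 414107 / 72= 5751.49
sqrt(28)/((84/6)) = sqrt(7)/7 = 0.38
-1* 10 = -10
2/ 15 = 0.13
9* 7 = 63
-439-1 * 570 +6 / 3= -1007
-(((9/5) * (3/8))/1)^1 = -27/40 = -0.68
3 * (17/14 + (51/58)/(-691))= 510459/140273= 3.64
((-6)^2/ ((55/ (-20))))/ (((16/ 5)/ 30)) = -1350/ 11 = -122.73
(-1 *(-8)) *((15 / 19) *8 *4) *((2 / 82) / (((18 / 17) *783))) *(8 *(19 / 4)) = 21760 / 96309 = 0.23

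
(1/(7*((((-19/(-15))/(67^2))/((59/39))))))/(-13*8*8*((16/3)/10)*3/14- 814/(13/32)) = -6621275/18143936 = -0.36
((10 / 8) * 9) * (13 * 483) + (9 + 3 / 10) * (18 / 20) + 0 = 1766178 / 25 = 70647.12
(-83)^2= 6889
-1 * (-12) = 12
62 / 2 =31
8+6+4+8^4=4114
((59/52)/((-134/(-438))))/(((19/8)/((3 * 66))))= 5116716/16549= 309.19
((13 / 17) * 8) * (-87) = -9048 / 17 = -532.24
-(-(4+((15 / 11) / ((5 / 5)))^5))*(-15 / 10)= -4210737 / 322102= -13.07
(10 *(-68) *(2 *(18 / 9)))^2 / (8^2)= 115600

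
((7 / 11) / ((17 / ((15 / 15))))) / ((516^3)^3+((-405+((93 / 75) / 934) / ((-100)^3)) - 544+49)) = 23350000000 / 1617624686584076369312764357457142029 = 0.00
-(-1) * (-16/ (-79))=16/ 79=0.20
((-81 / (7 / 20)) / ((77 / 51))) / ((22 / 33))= -123930 / 539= -229.93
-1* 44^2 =-1936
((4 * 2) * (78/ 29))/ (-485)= -624/ 14065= -0.04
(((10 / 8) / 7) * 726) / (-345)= -121 / 322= -0.38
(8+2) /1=10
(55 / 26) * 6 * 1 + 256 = 3493 / 13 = 268.69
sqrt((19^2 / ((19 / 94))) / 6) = sqrt(2679) / 3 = 17.25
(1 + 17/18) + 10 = 215/18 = 11.94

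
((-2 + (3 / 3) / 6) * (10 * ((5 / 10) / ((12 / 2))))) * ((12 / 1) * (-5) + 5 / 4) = 12925 / 144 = 89.76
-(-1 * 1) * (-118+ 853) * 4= 2940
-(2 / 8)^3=-1 / 64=-0.02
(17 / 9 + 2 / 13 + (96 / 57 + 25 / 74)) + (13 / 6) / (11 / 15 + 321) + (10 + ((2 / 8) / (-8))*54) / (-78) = 69755539 / 17593056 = 3.96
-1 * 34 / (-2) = 17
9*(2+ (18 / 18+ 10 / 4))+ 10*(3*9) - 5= 314.50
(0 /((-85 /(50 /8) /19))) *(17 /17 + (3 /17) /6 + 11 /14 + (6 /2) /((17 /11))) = 0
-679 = -679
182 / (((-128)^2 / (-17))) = -0.19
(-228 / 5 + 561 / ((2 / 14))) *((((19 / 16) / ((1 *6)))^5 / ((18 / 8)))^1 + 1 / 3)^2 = 242116078471825254288109 / 560952536617829007360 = 431.62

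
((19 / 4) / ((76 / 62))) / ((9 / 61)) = 1891 / 72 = 26.26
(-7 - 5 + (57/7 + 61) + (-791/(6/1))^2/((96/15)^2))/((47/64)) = 655.61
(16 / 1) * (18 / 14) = 20.57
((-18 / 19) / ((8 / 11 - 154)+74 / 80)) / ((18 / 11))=4840 / 1273627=0.00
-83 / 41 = -2.02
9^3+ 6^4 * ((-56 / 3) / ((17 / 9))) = -205335 / 17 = -12078.53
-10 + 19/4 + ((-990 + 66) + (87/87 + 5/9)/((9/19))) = -300013/324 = -925.97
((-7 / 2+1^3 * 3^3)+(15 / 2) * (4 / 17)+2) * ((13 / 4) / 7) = 12051 / 952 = 12.66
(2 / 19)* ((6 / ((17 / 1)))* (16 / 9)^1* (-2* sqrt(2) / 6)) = -64* sqrt(2) / 2907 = -0.03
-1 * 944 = -944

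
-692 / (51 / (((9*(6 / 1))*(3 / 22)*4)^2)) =-24214464 / 2057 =-11771.74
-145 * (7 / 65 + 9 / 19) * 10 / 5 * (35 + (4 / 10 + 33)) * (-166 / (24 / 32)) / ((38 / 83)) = 6885252384 / 1235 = 5575103.14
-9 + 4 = -5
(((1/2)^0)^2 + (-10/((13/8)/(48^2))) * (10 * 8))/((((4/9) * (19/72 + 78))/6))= -14332710564/73255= -195655.05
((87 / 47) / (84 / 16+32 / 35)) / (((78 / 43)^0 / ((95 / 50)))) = 23142 / 40561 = 0.57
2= 2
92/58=46/29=1.59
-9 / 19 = -0.47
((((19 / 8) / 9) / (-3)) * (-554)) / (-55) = -5263 / 5940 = -0.89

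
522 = 522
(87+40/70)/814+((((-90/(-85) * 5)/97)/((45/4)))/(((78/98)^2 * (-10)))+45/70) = 26784537214/35728297605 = 0.75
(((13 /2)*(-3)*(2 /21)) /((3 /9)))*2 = -78 /7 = -11.14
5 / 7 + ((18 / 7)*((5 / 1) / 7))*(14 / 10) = 3.29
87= 87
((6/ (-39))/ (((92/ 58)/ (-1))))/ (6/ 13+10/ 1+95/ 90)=522/ 61985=0.01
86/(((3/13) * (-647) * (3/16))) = -17888/5823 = -3.07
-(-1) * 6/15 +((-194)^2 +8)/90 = 1256/3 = 418.67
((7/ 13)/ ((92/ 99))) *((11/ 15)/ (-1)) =-2541/ 5980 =-0.42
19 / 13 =1.46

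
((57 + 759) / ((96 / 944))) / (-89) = -8024 / 89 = -90.16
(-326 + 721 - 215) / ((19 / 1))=180 / 19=9.47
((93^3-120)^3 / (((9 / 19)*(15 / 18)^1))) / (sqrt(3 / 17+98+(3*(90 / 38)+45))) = 6588923882739907338*sqrt(15678743) / 242705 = 107495773179631616.27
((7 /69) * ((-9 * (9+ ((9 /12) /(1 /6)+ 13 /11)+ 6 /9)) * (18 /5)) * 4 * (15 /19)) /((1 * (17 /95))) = -3829140 /4301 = -890.29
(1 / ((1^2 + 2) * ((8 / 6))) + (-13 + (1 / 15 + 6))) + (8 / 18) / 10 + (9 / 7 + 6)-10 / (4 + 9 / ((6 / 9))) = 19 / 252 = 0.08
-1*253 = -253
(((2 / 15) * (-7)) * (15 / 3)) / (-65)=14 / 195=0.07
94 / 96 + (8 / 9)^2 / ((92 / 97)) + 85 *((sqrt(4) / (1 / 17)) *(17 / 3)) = 488209699 / 29808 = 16378.48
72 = 72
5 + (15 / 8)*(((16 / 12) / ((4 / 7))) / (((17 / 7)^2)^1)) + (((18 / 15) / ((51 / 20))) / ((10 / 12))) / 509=33791403 / 5884040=5.74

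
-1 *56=-56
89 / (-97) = -89 / 97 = -0.92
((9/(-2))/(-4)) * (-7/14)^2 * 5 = 45/32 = 1.41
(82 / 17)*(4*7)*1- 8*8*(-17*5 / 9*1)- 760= -3136 / 153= -20.50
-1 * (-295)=295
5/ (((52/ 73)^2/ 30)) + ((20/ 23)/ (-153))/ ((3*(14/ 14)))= 4219341935/ 14273064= 295.62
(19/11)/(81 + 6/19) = 361/16995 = 0.02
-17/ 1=-17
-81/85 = -0.95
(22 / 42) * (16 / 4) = 44 / 21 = 2.10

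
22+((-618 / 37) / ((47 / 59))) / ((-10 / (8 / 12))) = 203444 / 8695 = 23.40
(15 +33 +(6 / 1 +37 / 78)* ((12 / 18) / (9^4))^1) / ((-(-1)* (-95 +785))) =1602047 / 23029110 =0.07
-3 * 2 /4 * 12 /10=-9 /5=-1.80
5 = 5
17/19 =0.89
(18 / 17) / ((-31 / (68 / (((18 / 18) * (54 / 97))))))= -388 / 93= -4.17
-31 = -31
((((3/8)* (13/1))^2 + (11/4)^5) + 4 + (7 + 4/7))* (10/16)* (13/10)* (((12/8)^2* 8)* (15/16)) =2423046015/917504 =2640.91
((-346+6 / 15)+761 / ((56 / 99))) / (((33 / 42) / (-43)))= -12036861 / 220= -54713.00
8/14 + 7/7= 11/7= 1.57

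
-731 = -731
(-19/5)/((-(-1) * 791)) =-19/3955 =-0.00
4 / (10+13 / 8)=32 / 93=0.34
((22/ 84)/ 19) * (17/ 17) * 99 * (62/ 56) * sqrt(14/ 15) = 3751 * sqrt(210)/ 37240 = 1.46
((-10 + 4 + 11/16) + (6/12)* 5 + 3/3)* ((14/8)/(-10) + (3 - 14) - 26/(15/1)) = 44921/1920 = 23.40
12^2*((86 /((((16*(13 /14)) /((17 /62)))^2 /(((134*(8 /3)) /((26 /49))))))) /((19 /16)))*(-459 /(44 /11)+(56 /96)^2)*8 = -263480616746200 /120345069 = -2189376.09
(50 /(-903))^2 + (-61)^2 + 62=3084694747 /815409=3783.00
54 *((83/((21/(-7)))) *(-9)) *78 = 1048788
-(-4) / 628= 1 / 157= 0.01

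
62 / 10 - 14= -39 / 5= -7.80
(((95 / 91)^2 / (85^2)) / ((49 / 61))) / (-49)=-22021 / 5746094809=-0.00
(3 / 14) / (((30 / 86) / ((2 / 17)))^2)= 3698 / 151725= 0.02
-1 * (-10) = 10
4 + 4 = 8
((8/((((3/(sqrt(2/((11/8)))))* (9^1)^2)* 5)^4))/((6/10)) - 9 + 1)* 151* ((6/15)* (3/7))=-382242226743407504/1845816492279375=-207.09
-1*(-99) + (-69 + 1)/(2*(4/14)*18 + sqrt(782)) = 1657269/16567 -1666*sqrt(782)/16567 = 97.22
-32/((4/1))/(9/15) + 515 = 1505/3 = 501.67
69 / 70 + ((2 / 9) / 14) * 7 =691 / 630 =1.10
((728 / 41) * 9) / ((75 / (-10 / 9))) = -1456 / 615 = -2.37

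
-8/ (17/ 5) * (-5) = 200/ 17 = 11.76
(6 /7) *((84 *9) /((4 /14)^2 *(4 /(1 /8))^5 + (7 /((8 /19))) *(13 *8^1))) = 10584 /44767483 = 0.00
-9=-9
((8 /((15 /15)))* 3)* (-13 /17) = -312 /17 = -18.35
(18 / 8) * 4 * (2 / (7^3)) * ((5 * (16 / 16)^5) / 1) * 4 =360 / 343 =1.05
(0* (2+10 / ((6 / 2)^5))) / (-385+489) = 0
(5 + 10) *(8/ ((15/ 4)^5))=8192/ 50625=0.16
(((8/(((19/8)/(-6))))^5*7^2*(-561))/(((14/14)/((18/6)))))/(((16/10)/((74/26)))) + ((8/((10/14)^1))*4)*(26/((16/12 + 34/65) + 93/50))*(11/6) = 115392164832240315490240/233275762889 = 494659896952.72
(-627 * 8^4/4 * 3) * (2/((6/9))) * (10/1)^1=-57784320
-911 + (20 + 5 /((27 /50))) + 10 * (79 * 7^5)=358469503 /27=13276648.26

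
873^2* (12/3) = 3048516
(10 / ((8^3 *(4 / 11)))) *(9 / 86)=495 / 88064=0.01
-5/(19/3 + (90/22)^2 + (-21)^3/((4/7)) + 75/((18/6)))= 1452/4692481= 0.00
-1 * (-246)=246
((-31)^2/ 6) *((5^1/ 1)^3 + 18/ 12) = 243133/ 12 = 20261.08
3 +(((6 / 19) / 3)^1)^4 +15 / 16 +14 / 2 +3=29061839 / 2085136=13.94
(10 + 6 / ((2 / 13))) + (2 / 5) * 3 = 251 / 5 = 50.20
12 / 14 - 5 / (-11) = 101 / 77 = 1.31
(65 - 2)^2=3969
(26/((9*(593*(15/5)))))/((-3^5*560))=-13/1089388440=-0.00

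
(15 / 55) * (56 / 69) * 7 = 392 / 253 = 1.55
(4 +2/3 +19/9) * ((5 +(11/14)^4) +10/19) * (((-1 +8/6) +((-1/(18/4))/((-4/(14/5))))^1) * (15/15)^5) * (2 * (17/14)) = 49185375613/1034638920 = 47.54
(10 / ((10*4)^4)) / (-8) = -0.00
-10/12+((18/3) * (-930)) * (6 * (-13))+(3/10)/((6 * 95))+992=2486517653/5700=436231.17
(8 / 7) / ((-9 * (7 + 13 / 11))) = -44 / 2835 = -0.02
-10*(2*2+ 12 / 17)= -47.06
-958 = -958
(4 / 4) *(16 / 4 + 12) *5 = 80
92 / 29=3.17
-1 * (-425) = 425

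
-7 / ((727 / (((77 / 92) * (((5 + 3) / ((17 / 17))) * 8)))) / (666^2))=-228767.83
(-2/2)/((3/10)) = -10/3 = -3.33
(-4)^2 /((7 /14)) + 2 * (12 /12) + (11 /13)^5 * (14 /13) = 166366220 /4826809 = 34.47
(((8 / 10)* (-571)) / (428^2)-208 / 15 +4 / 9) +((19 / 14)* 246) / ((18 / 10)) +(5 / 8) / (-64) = 317674107217 / 1846494720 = 172.04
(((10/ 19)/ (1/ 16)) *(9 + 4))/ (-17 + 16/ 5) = -10400/ 1311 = -7.93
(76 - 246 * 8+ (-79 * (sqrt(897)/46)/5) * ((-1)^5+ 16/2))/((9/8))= -15136/9 - 2212 * sqrt(897)/1035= -1745.79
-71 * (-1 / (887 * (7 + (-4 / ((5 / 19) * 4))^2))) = 1775 / 475432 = 0.00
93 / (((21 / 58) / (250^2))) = 16053571.43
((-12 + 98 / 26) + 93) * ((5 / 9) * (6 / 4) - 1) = -551 / 39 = -14.13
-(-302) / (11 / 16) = 4832 / 11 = 439.27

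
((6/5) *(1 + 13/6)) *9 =171/5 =34.20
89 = 89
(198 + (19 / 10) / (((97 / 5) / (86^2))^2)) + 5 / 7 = 18201109239 / 65863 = 276348.01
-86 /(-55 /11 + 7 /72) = 6192 /353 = 17.54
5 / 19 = 0.26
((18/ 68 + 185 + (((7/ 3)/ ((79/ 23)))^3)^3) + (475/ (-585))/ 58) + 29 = 3239739550536527967143772104/ 15119080718519141673768693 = 214.28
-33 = -33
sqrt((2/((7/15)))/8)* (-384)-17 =-192* sqrt(105)/7-17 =-298.06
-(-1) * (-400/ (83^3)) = -400/ 571787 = -0.00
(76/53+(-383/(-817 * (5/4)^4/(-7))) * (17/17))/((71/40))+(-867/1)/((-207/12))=444694040828/8838816625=50.31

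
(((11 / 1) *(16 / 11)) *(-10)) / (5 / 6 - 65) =2.49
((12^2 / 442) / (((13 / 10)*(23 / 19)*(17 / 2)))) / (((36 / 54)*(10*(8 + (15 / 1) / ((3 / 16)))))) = 513 / 12356773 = 0.00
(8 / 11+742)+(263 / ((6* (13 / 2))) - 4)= 319807 / 429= 745.47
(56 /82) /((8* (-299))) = -7 /24518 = -0.00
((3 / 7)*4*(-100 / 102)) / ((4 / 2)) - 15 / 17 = -205 / 119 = -1.72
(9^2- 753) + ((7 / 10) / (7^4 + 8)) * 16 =-672.00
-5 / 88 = -0.06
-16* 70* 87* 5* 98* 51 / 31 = -2435025600 / 31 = -78549212.90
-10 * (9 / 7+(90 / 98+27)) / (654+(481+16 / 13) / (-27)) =-1004562 / 2188193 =-0.46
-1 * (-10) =10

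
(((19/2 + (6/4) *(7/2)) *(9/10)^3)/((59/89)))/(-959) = -64881/3836000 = -0.02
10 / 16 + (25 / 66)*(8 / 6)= 895 / 792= 1.13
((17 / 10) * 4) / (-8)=-17 / 20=-0.85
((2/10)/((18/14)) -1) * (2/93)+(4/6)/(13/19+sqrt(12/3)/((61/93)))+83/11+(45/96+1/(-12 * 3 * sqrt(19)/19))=52106539211/6374190240 -sqrt(19)/36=8.05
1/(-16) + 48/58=355/464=0.77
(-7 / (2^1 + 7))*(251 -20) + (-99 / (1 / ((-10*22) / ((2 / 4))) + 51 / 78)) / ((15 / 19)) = -4160717 / 11181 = -372.12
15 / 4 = 3.75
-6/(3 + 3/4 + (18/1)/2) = -8/17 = -0.47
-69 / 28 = -2.46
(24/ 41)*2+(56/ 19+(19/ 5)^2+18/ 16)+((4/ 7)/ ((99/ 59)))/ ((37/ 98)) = 11747817901/ 570695400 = 20.59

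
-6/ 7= -0.86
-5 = -5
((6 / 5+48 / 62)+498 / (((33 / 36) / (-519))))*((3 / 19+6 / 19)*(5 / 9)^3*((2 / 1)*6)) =-5341510600 / 19437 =-274811.47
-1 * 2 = -2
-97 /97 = -1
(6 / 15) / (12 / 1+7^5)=2 / 84095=0.00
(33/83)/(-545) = -33/45235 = -0.00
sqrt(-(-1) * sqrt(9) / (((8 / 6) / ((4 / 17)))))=3 * sqrt(17) / 17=0.73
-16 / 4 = -4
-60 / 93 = -20 / 31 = -0.65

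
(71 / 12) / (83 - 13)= 71 / 840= 0.08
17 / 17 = 1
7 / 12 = 0.58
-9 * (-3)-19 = 8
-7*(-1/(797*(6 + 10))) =7/12752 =0.00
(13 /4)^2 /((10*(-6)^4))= 169 /207360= 0.00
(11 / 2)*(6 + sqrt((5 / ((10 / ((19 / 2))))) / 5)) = 11*sqrt(95) / 20 + 33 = 38.36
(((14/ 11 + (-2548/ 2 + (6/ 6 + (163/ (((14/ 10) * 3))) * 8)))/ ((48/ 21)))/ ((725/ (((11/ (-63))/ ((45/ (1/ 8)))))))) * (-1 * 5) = -222049/ 157852800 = -0.00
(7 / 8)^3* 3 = 1029 / 512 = 2.01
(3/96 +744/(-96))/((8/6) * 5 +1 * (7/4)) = -741/808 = -0.92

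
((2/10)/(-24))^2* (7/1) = 0.00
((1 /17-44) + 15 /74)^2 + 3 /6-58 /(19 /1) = 57446325697 /30068716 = 1910.50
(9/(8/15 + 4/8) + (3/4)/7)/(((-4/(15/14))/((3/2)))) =-344385/97216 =-3.54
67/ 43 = 1.56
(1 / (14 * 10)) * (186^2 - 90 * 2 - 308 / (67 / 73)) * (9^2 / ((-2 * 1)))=-46238607 / 4690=-9858.98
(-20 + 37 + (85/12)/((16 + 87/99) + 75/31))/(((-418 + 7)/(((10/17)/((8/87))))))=-11697585/43274464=-0.27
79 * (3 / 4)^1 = 59.25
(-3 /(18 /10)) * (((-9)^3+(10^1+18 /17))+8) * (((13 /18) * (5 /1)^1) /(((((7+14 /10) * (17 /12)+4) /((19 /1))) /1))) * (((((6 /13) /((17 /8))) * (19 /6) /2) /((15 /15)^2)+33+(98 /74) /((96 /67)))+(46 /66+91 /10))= 44882970334925 /199488608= 224990.14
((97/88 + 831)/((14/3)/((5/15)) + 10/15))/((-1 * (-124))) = 219675/480128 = 0.46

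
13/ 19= 0.68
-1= -1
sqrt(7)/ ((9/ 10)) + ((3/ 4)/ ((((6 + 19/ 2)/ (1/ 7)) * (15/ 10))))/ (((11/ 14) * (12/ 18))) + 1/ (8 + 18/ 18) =368/ 3069 + 10 * sqrt(7)/ 9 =3.06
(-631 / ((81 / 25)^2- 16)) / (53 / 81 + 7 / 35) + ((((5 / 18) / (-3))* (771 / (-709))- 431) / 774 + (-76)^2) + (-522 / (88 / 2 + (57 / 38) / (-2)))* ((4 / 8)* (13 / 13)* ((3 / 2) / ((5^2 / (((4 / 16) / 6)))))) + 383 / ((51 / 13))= 7501970352414844427 / 1248811571662650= 6007.29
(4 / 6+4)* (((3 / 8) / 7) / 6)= 1 / 24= 0.04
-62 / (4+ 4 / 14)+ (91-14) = 938 / 15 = 62.53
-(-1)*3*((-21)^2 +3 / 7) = 9270 / 7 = 1324.29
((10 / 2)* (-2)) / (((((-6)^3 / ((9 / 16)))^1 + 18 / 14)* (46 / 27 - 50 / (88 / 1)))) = 27720 / 1204657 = 0.02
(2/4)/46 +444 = 40849/92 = 444.01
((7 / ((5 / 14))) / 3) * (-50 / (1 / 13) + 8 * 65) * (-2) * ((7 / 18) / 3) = 220.20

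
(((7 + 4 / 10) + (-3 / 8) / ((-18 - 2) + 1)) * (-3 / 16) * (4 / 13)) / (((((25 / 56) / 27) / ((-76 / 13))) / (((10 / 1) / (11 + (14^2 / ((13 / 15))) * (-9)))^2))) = 12789252 / 3462922445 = 0.00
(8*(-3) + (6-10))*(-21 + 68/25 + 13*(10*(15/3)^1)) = -17688.16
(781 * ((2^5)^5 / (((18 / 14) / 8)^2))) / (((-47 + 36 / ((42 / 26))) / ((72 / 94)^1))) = -2301097448308736 / 73179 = -31444778533.58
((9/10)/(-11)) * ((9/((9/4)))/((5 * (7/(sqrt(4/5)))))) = -36 * sqrt(5)/9625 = -0.01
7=7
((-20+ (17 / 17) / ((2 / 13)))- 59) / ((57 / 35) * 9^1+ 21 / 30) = -203 / 43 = -4.72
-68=-68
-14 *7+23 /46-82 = -359 /2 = -179.50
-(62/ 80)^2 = -961/ 1600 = -0.60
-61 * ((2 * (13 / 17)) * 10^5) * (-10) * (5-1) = 373176470.59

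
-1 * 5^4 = -625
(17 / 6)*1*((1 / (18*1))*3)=17 / 36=0.47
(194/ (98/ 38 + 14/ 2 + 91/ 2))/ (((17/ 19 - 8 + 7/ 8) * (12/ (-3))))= 280136/ 1982071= 0.14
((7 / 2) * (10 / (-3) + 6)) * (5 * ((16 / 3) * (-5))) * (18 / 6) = -11200 / 3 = -3733.33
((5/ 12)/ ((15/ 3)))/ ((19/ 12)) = 0.05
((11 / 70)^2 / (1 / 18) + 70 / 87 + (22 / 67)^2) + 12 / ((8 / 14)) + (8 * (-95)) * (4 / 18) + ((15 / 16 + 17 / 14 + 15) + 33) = -2213267933077 / 22963928400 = -96.38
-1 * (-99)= 99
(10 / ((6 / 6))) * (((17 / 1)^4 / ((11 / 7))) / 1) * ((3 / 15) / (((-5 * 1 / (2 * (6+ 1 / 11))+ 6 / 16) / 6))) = -3760449504 / 209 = -17992581.36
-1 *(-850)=850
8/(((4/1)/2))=4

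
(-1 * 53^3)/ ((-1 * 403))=148877/ 403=369.42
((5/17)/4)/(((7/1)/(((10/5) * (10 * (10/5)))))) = 0.42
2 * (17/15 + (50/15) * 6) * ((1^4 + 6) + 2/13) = 19654/65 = 302.37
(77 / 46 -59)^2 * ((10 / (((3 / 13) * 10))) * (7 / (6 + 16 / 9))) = 271196991 / 21160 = 12816.49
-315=-315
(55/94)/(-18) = -55/1692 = -0.03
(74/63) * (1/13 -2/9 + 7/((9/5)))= 10804/2457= 4.40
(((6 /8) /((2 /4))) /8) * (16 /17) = 3 /17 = 0.18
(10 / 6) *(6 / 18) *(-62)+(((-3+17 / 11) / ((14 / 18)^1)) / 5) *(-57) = -45478 / 3465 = -13.12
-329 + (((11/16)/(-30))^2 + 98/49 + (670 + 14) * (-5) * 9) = -31107.00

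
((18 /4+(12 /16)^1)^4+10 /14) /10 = 76.04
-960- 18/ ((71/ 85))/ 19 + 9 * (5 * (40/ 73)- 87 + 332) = 124920375/ 98477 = 1268.52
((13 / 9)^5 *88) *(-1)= -32673784 / 59049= -553.33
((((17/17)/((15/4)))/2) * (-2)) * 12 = -16/5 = -3.20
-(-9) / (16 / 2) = 9 / 8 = 1.12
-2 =-2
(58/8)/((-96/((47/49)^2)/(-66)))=704671/153664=4.59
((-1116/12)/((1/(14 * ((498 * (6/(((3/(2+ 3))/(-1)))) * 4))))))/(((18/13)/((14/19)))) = 262240160/19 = 13802113.68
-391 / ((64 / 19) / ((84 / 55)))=-156009 / 880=-177.28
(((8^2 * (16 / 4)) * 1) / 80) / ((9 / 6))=32 / 15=2.13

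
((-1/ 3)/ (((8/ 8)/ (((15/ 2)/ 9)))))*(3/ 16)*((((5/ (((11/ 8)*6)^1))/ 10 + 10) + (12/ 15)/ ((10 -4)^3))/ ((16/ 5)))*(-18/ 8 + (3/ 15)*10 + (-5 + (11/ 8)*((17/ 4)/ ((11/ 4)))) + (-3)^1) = 7323295/ 7299072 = 1.00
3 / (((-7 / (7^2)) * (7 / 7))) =-21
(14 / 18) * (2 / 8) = 7 / 36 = 0.19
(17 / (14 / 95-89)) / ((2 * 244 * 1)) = -1615 / 4119208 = -0.00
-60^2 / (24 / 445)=-66750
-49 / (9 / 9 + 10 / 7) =-343 / 17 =-20.18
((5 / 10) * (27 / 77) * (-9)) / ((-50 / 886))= 107649 / 3850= 27.96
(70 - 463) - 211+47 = -557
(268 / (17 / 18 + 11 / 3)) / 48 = 1.21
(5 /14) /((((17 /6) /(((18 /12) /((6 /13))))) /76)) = 3705 /119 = 31.13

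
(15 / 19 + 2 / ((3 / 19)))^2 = 181.07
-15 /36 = -5 /12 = -0.42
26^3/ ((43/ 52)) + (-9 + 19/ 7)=6395772/ 301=21248.41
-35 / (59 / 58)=-2030 / 59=-34.41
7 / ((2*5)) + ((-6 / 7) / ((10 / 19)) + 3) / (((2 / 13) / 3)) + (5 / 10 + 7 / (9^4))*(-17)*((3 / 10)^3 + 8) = -150391571 / 3674160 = -40.93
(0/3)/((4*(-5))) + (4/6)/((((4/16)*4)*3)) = 2/9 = 0.22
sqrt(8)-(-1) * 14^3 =2 * sqrt(2)+ 2744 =2746.83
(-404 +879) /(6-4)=475 /2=237.50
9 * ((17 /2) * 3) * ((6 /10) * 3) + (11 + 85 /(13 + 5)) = 19297 /45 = 428.82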